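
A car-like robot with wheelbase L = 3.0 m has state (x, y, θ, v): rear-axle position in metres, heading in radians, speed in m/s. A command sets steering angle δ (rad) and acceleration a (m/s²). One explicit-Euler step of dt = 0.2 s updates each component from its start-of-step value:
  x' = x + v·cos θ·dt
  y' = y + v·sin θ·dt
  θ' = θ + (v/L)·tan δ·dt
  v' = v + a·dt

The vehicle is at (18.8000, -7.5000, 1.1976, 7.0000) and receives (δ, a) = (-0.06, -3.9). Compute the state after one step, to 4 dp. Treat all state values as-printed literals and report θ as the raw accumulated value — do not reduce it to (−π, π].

x' = 18.8000 + 7.0000·cos(1.1976)·0.2 = 19.3104
y' = -7.5000 + 7.0000·sin(1.1976)·0.2 = -6.1964
θ' = 1.1976 + (7.0000/3.0)·tan(-0.06)·0.2 = 1.1696
v' = 7.0000 − 3.9000·0.2 = 6.2200

(19.3104, -6.1964, 1.1696, 6.2200)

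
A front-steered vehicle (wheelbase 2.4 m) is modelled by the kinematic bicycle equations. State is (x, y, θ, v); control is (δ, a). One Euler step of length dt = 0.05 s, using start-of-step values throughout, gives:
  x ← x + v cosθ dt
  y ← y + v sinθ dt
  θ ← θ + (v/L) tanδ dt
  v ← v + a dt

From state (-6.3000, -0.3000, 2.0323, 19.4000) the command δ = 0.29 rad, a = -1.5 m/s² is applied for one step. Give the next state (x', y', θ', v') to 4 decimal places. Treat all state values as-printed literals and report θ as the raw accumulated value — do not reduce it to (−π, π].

x' = -6.3000 + 19.4000·cos(2.0323)·0.05 = -6.7319
y' = -0.3000 + 19.4000·sin(2.0323)·0.05 = 0.5685
θ' = 2.0323 + (19.4000/2.4)·tan(0.29)·0.05 = 2.1529
v' = 19.4000 − 1.5000·0.05 = 19.3250

(-6.7319, 0.5685, 2.1529, 19.3250)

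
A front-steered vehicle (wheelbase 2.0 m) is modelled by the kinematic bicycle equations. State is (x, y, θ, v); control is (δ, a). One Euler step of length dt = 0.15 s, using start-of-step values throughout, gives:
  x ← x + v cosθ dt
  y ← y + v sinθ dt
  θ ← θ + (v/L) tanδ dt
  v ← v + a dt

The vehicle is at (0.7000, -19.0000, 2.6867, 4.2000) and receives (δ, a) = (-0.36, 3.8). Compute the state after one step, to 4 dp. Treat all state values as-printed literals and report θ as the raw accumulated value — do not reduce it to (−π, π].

x' = 0.7000 + 4.2000·cos(2.6867)·0.15 = 0.1341
y' = -19.0000 + 4.2000·sin(2.6867)·0.15 = -18.7232
θ' = 2.6867 + (4.2000/2.0)·tan(-0.36)·0.15 = 2.5681
v' = 4.2000 + 3.8000·0.15 = 4.7700

(0.1341, -18.7232, 2.5681, 4.7700)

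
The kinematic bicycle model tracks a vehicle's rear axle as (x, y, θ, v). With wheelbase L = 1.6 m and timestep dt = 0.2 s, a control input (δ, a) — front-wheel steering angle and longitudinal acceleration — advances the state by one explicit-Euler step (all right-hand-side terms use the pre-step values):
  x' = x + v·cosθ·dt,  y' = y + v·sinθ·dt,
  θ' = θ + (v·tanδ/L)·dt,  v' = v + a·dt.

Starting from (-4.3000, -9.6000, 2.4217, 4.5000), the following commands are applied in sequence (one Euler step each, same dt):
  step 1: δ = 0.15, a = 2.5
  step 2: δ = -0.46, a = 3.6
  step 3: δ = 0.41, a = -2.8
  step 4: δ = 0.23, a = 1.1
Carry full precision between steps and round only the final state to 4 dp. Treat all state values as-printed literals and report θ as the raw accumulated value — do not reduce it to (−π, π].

after step 1 (δ=0.15, a=2.5): (-4.976689, -9.006626, 2.506714, 5.000000)
after step 2 (δ=-0.46, a=3.6): (-5.781832, -8.413546, 2.197058, 5.720000)
after step 3 (δ=0.41, a=-2.8): (-6.452354, -7.486650, 2.507819, 5.160000)
after step 4 (δ=0.23, a=1.1): (-7.283938, -6.875510, 2.658842, 5.380000)

(-7.2839, -6.8755, 2.6588, 5.3800)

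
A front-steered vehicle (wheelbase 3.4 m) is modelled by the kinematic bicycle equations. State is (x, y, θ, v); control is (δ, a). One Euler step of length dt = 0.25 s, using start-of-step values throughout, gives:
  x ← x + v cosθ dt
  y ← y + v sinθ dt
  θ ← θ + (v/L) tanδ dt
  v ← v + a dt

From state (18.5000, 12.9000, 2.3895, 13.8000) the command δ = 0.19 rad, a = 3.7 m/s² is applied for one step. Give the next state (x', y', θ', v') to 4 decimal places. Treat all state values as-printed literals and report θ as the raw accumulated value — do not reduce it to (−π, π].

x' = 18.5000 + 13.8000·cos(2.3895)·0.25 = 15.9806
y' = 12.9000 + 13.8000·sin(2.3895)·0.25 = 15.2569
θ' = 2.3895 + (13.8000/3.4)·tan(0.19)·0.25 = 2.5846
v' = 13.8000 + 3.7000·0.25 = 14.7250

(15.9806, 15.2569, 2.5846, 14.7250)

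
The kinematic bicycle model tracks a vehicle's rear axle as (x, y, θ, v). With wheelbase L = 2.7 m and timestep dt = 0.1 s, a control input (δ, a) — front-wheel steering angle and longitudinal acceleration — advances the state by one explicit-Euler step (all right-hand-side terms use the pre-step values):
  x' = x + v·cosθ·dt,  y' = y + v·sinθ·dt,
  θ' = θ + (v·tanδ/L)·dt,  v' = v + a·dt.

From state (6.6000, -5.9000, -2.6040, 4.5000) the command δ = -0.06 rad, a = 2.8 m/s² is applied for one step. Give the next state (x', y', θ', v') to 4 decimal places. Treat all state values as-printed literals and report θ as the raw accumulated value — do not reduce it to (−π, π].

(6.2135, -6.1304, -2.6140, 4.7800)

x' = 6.6000 + 4.5000·cos(-2.6040)·0.1 = 6.2135
y' = -5.9000 + 4.5000·sin(-2.6040)·0.1 = -6.1304
θ' = -2.6040 + (4.5000/2.7)·tan(-0.06)·0.1 = -2.6140
v' = 4.5000 + 2.8000·0.1 = 4.7800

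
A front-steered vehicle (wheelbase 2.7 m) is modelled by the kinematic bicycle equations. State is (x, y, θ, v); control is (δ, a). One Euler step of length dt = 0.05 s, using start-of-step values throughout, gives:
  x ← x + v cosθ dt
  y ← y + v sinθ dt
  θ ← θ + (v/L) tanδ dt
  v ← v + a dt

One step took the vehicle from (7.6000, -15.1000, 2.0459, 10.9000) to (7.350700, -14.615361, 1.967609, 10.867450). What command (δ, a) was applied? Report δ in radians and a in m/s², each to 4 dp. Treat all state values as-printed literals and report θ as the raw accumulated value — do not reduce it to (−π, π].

δ = -0.3700, a = -0.6510

a = (v'−v)/dt = (-0.032550)/0.05 = -0.6510
Δθ = θ'−θ = -0.078291;  (v·dt/L) = 10.9000·0.05/2.7 = 0.201852
tan δ = Δθ·L/(v·dt) = -0.387864  →  δ = -0.3700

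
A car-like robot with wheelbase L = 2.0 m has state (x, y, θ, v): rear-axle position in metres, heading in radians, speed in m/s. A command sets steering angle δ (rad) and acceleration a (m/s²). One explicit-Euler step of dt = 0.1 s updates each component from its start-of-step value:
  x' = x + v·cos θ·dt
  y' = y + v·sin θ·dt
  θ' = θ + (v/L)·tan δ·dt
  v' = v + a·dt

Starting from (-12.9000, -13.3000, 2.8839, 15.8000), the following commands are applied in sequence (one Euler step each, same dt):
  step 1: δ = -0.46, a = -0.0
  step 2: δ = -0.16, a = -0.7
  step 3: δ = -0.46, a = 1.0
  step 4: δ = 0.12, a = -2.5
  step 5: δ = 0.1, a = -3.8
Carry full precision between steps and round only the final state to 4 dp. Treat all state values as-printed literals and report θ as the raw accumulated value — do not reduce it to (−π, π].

(-18.1785, -8.0173, 2.1489, 15.2000)

after step 1 (δ=-0.46, a=-0.0): (-14.427829, -12.897337, 2.492495, 15.800000)
after step 2 (δ=-0.16, a=-0.7): (-15.686504, -11.942278, 2.365006, 15.730000)
after step 3 (δ=-0.46, a=1.0): (-16.808541, -10.839843, 1.975335, 15.830000)
after step 4 (δ=0.12, a=-2.5): (-17.431601, -9.384616, 2.070774, 15.580000)
after step 5 (δ=0.1, a=-3.8): (-18.178516, -8.017326, 2.148934, 15.200000)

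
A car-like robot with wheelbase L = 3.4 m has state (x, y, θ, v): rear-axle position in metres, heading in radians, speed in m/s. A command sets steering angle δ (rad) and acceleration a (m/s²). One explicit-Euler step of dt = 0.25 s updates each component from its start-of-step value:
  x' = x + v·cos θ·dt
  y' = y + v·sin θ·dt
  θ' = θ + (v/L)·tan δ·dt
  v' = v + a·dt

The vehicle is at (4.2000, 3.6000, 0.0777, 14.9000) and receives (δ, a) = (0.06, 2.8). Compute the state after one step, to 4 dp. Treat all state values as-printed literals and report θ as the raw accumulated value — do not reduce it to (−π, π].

(7.9138, 3.8891, 0.1435, 15.6000)

x' = 4.2000 + 14.9000·cos(0.0777)·0.25 = 7.9138
y' = 3.6000 + 14.9000·sin(0.0777)·0.25 = 3.8891
θ' = 0.0777 + (14.9000/3.4)·tan(0.06)·0.25 = 0.1435
v' = 14.9000 + 2.8000·0.25 = 15.6000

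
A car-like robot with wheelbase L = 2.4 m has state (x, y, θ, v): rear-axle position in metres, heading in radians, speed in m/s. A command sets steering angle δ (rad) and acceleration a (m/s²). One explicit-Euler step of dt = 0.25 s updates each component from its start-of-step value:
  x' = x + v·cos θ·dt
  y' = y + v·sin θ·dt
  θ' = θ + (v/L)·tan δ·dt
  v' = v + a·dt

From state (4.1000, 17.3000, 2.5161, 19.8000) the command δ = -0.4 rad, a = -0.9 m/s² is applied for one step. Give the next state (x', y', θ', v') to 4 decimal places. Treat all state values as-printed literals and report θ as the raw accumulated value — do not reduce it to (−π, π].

(0.0872, 20.1982, 1.6441, 19.5750)

x' = 4.1000 + 19.8000·cos(2.5161)·0.25 = 0.0872
y' = 17.3000 + 19.8000·sin(2.5161)·0.25 = 20.1982
θ' = 2.5161 + (19.8000/2.4)·tan(-0.4)·0.25 = 1.6441
v' = 19.8000 − 0.9000·0.25 = 19.5750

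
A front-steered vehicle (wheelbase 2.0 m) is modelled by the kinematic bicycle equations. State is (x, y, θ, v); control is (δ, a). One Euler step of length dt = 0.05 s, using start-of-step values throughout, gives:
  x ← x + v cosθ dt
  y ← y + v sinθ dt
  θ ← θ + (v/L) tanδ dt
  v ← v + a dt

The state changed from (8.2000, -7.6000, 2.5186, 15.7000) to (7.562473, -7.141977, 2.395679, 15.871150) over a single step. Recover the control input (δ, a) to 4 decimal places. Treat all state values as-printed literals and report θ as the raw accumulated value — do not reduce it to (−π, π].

δ = -0.3035, a = 3.4230

a = (v'−v)/dt = (0.171150)/0.05 = 3.4230
Δθ = θ'−θ = -0.122921;  (v·dt/L) = 15.7000·0.05/2.0 = 0.392500
tan δ = Δθ·L/(v·dt) = -0.313175  →  δ = -0.3035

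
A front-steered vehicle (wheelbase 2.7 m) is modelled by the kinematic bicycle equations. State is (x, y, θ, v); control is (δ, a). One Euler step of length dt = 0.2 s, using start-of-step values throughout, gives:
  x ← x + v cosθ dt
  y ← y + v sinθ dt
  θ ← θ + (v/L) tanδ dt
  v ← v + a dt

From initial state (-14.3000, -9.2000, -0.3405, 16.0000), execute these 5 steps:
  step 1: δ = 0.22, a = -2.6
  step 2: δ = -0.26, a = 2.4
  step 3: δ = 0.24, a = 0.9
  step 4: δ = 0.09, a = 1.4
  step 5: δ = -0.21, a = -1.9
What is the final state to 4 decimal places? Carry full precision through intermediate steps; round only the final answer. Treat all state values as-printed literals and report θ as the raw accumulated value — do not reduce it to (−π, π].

after step 1 (δ=0.22, a=-2.6): (-11.283719, -10.268667, -0.075470, 15.480000)
after step 2 (δ=-0.26, a=2.4): (-8.196532, -10.502099, -0.380508, 15.960000)
after step 3 (δ=0.24, a=0.9): (-5.232836, -11.687582, -0.091198, 16.140000)
after step 4 (δ=0.09, a=1.4): (-2.018250, -11.981561, 0.016693, 16.420000)
after step 5 (δ=-0.21, a=-1.9): (1.265292, -11.926743, -0.242551, 16.040000)

(1.2653, -11.9267, -0.2426, 16.0400)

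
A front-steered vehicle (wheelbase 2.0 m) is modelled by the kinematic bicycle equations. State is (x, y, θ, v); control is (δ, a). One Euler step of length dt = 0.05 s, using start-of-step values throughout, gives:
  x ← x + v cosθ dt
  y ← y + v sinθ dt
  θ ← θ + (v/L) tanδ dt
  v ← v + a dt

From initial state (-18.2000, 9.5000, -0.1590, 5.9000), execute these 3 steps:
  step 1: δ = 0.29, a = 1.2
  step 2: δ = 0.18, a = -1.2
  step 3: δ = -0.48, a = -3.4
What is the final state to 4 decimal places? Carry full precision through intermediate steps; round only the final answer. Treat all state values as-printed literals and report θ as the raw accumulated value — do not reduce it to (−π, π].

(-17.3188, 9.3932, -0.1647, 5.7300)

after step 1 (δ=0.29, a=1.2): (-17.908721, 9.453292, -0.114984, 5.960000)
after step 2 (δ=0.18, a=-1.2): (-17.612689, 9.419103, -0.087871, 5.900000)
after step 3 (δ=-0.48, a=-3.4): (-17.318827, 9.393214, -0.164661, 5.730000)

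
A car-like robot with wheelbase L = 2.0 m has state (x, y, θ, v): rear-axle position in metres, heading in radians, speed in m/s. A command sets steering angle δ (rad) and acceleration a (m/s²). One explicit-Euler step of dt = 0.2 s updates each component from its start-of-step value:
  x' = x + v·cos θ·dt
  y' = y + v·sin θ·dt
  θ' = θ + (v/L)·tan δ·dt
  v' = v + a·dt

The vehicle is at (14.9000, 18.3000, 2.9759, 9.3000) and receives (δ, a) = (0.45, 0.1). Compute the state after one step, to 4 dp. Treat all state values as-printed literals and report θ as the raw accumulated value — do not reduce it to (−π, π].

x' = 14.9000 + 9.3000·cos(2.9759)·0.2 = 13.0655
y' = 18.3000 + 9.3000·sin(2.9759)·0.2 = 18.6068
θ' = 2.9759 + (9.3000/2.0)·tan(0.45)·0.2 = 3.4251
v' = 9.3000 + 0.1000·0.2 = 9.3200

(13.0655, 18.6068, 3.4251, 9.3200)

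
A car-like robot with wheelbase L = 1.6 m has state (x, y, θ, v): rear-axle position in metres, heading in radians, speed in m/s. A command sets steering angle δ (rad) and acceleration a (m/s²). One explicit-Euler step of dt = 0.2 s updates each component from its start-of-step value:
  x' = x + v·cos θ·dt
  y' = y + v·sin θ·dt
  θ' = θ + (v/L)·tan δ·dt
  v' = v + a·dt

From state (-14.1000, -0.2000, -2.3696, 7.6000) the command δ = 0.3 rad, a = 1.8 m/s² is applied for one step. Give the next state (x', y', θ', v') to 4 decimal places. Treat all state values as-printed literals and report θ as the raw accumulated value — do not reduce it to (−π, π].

(-15.1891, -1.2603, -2.0757, 7.9600)

x' = -14.1000 + 7.6000·cos(-2.3696)·0.2 = -15.1891
y' = -0.2000 + 7.6000·sin(-2.3696)·0.2 = -1.2603
θ' = -2.3696 + (7.6000/1.6)·tan(0.3)·0.2 = -2.0757
v' = 7.6000 + 1.8000·0.2 = 7.9600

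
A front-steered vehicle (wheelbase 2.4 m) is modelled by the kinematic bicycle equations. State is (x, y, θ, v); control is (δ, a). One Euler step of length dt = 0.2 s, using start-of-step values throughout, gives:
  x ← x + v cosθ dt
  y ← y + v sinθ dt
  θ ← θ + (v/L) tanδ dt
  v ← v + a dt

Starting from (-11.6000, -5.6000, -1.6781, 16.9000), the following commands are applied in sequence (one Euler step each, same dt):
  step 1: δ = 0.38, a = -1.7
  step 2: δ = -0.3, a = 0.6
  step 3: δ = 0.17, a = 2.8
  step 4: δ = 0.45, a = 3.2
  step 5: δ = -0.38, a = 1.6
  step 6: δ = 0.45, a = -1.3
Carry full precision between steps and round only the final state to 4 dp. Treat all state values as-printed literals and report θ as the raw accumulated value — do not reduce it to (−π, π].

after step 1 (δ=0.38, a=-1.7): (-11.961991, -8.960560, -1.115594, 16.560000)
after step 2 (δ=-0.3, a=0.6): (-10.505889, -11.935305, -1.542478, 16.680000)
after step 3 (δ=0.17, a=2.8): (-10.411431, -15.269968, -1.303875, 17.240000)
after step 4 (δ=0.45, a=3.2): (-9.501975, -18.595865, -0.609886, 17.880000)
after step 5 (δ=-0.38, a=1.6): (-6.570680, -20.644104, -1.205011, 18.200000)
after step 6 (δ=0.45, a=-1.3): (-5.268713, -24.043293, -0.472377, 17.940000)

(-5.2687, -24.0433, -0.4724, 17.9400)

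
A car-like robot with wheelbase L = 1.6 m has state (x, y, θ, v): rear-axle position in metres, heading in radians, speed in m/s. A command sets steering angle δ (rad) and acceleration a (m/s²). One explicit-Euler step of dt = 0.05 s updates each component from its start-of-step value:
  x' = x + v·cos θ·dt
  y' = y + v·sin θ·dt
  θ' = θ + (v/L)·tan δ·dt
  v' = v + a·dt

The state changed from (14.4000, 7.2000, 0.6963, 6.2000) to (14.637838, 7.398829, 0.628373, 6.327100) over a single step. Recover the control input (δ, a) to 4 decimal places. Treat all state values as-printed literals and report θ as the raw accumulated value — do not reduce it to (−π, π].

a = (v'−v)/dt = (0.127100)/0.05 = 2.5420
Δθ = θ'−θ = -0.067927;  (v·dt/L) = 6.2000·0.05/1.6 = 0.193750
tan δ = Δθ·L/(v·dt) = -0.350591  →  δ = -0.3372

δ = -0.3372, a = 2.5420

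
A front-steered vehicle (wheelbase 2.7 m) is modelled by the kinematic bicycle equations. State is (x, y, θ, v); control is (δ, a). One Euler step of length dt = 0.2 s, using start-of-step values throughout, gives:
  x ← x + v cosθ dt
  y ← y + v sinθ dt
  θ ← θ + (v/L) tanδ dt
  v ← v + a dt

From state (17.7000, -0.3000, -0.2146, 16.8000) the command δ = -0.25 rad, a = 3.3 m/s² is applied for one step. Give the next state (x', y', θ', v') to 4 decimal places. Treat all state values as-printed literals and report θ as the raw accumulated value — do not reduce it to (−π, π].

(20.9829, -1.0155, -0.5324, 17.4600)

x' = 17.7000 + 16.8000·cos(-0.2146)·0.2 = 20.9829
y' = -0.3000 + 16.8000·sin(-0.2146)·0.2 = -1.0155
θ' = -0.2146 + (16.8000/2.7)·tan(-0.25)·0.2 = -0.5324
v' = 16.8000 + 3.3000·0.2 = 17.4600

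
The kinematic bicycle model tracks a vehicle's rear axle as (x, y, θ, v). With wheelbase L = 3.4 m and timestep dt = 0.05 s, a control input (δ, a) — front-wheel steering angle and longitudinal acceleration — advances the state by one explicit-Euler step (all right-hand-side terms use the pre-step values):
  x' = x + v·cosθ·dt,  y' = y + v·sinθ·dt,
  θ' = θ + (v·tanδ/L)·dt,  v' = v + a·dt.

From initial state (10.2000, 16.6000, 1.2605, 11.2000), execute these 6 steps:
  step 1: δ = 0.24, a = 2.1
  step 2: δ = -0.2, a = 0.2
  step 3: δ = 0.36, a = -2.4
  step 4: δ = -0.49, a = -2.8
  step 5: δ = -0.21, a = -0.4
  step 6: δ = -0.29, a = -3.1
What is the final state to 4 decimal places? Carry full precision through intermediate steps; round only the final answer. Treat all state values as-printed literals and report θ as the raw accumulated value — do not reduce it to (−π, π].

(11.1993, 19.8003, 1.1588, 10.8800)

after step 1 (δ=0.24, a=2.1): (10.370991, 17.133256, 1.300806, 11.305000)
after step 2 (δ=-0.2, a=0.2): (10.521755, 17.678029, 1.267106, 11.315000)
after step 3 (δ=0.36, a=-2.4): (10.690939, 18.217890, 1.329738, 11.195000)
after step 4 (δ=-0.49, a=-2.8): (10.824569, 18.761455, 1.241925, 11.055000)
after step 5 (δ=-0.21, a=-0.4): (11.003093, 19.284582, 1.207274, 11.035000)
after step 6 (δ=-0.29, a=-3.1): (11.199278, 19.800275, 1.158848, 10.880000)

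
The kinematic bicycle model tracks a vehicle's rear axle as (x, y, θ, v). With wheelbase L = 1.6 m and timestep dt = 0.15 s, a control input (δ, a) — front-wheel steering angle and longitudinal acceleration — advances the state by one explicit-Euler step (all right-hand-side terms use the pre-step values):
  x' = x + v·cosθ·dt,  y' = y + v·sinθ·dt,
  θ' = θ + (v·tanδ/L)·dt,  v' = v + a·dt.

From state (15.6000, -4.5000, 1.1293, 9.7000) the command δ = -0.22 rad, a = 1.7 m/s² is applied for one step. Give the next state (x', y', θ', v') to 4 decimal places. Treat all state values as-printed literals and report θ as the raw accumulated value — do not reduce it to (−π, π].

x' = 15.6000 + 9.7000·cos(1.1293)·0.15 = 16.2217
y' = -4.5000 + 9.7000·sin(1.1293)·0.15 = -3.1845
θ' = 1.1293 + (9.7000/1.6)·tan(-0.22)·0.15 = 0.9259
v' = 9.7000 + 1.7000·0.15 = 9.9550

(16.2217, -3.1845, 0.9259, 9.9550)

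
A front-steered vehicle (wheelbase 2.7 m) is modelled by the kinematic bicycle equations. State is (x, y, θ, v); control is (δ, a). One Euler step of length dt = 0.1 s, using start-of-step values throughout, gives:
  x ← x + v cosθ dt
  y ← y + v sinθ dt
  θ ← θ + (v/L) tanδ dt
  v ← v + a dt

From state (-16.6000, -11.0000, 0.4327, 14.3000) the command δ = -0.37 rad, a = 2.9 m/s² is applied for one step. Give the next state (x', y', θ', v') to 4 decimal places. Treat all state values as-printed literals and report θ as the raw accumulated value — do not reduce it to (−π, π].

x' = -16.6000 + 14.3000·cos(0.4327)·0.1 = -15.3018
y' = -11.0000 + 14.3000·sin(0.4327)·0.1 = -10.4004
θ' = 0.4327 + (14.3000/2.7)·tan(-0.37)·0.1 = 0.2273
v' = 14.3000 + 2.9000·0.1 = 14.5900

(-15.3018, -10.4004, 0.2273, 14.5900)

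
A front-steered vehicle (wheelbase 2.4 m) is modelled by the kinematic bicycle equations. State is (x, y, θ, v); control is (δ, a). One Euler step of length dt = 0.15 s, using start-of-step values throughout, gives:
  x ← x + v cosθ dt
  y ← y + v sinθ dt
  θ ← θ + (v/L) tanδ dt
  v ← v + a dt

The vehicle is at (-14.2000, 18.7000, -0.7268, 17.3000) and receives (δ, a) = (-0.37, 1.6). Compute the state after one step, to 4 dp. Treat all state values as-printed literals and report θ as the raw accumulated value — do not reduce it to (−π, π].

(-12.2607, 16.9757, -1.1462, 17.5400)

x' = -14.2000 + 17.3000·cos(-0.7268)·0.15 = -12.2607
y' = 18.7000 + 17.3000·sin(-0.7268)·0.15 = 16.9757
θ' = -0.7268 + (17.3000/2.4)·tan(-0.37)·0.15 = -1.1462
v' = 17.3000 + 1.6000·0.15 = 17.5400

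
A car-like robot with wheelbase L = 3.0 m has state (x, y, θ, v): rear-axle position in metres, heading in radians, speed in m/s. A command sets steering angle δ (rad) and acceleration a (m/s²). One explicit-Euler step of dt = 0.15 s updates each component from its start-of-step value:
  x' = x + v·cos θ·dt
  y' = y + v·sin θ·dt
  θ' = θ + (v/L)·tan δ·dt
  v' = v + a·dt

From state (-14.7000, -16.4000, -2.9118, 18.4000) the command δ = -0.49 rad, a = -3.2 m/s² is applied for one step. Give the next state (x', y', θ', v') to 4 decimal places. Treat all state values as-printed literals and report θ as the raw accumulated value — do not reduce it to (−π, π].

x' = -14.7000 + 18.4000·cos(-2.9118)·0.15 = -17.3874
y' = -16.4000 + 18.4000·sin(-2.9118)·0.15 = -17.0287
θ' = -2.9118 + (18.4000/3.0)·tan(-0.49)·0.15 = -3.4025
v' = 18.4000 − 3.2000·0.15 = 17.9200

(-17.3874, -17.0287, -3.4025, 17.9200)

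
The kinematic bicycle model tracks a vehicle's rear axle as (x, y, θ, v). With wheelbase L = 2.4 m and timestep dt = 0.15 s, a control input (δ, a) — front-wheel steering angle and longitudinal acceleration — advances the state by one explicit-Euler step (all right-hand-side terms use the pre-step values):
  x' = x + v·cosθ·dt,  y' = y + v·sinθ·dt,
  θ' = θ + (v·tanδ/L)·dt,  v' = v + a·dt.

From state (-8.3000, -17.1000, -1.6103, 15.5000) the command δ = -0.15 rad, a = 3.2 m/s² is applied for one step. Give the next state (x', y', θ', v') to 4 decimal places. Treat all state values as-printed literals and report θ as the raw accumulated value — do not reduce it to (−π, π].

(-8.3918, -19.4232, -1.7567, 15.9800)

x' = -8.3000 + 15.5000·cos(-1.6103)·0.15 = -8.3918
y' = -17.1000 + 15.5000·sin(-1.6103)·0.15 = -19.4232
θ' = -1.6103 + (15.5000/2.4)·tan(-0.15)·0.15 = -1.7567
v' = 15.5000 + 3.2000·0.15 = 15.9800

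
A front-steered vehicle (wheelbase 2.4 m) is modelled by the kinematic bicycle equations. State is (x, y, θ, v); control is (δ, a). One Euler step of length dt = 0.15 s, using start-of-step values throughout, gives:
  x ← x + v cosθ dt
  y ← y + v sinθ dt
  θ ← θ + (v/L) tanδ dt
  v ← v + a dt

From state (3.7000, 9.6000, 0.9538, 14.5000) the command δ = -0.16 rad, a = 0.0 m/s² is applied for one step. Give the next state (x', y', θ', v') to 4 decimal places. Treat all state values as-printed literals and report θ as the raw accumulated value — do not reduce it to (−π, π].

(4.9584, 11.3740, 0.8075, 14.5000)

x' = 3.7000 + 14.5000·cos(0.9538)·0.15 = 4.9584
y' = 9.6000 + 14.5000·sin(0.9538)·0.15 = 11.3740
θ' = 0.9538 + (14.5000/2.4)·tan(-0.16)·0.15 = 0.8075
v' = 14.5000 + 0.0000·0.15 = 14.5000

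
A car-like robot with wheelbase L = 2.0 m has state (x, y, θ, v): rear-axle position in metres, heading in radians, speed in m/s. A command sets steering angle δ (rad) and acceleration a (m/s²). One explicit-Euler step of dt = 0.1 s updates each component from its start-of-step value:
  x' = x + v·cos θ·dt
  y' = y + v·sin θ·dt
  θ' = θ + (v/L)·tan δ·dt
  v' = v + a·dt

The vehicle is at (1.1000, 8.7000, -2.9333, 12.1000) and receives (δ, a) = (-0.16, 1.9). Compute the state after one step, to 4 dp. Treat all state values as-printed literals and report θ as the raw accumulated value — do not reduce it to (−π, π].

x' = 1.1000 + 12.1000·cos(-2.9333)·0.1 = -0.0838
y' = 8.7000 + 12.1000·sin(-2.9333)·0.1 = 8.4498
θ' = -2.9333 + (12.1000/2.0)·tan(-0.16)·0.1 = -3.0309
v' = 12.1000 + 1.9000·0.1 = 12.2900

(-0.0838, 8.4498, -3.0309, 12.2900)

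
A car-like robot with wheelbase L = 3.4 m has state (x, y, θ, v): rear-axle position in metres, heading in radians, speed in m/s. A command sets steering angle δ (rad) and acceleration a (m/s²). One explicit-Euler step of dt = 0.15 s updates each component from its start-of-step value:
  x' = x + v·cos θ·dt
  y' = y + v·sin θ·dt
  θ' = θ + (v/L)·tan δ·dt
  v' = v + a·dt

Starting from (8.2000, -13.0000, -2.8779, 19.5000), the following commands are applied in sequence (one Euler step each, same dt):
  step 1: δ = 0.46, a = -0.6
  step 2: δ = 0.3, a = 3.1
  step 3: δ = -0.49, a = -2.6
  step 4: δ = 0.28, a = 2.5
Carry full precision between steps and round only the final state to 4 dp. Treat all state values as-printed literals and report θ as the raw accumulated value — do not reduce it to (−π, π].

after step 1 (δ=0.46, a=-0.6): (5.376105, -13.762393, -2.451668, 19.410000)
after step 2 (δ=0.3, a=3.1): (3.130482, -15.615502, -2.186776, 19.875000)
after step 3 (δ=-0.49, a=-2.6): (1.408039, -18.048820, -2.654472, 19.485000)
after step 4 (δ=0.28, a=2.5): (-1.174749, -19.416912, -2.407281, 19.860000)

(-1.1747, -19.4169, -2.4073, 19.8600)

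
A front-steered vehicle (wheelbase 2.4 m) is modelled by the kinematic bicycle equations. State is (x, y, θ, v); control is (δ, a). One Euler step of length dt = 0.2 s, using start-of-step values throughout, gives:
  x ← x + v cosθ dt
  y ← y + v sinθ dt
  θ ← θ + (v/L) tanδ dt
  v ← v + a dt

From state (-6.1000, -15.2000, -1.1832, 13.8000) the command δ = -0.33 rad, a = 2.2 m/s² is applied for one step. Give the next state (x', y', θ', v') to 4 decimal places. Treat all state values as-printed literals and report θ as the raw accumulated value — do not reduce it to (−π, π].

x' = -6.1000 + 13.8000·cos(-1.1832)·0.2 = -5.0568
y' = -15.2000 + 13.8000·sin(-1.1832)·0.2 = -17.7553
θ' = -1.1832 + (13.8000/2.4)·tan(-0.33)·0.2 = -1.5771
v' = 13.8000 + 2.2000·0.2 = 14.2400

(-5.0568, -17.7553, -1.5771, 14.2400)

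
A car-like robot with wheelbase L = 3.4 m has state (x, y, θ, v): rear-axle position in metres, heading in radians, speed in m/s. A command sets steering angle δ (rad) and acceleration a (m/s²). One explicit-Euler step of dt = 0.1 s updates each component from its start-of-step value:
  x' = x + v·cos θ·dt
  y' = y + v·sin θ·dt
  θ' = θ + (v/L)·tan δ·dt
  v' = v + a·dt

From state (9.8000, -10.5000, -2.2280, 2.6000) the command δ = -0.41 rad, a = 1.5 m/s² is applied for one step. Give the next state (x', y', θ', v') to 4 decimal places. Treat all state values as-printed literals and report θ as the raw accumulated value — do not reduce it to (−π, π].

(9.6412, -10.7058, -2.2612, 2.7500)

x' = 9.8000 + 2.6000·cos(-2.2280)·0.1 = 9.6412
y' = -10.5000 + 2.6000·sin(-2.2280)·0.1 = -10.7058
θ' = -2.2280 + (2.6000/3.4)·tan(-0.41)·0.1 = -2.2612
v' = 2.6000 + 1.5000·0.1 = 2.7500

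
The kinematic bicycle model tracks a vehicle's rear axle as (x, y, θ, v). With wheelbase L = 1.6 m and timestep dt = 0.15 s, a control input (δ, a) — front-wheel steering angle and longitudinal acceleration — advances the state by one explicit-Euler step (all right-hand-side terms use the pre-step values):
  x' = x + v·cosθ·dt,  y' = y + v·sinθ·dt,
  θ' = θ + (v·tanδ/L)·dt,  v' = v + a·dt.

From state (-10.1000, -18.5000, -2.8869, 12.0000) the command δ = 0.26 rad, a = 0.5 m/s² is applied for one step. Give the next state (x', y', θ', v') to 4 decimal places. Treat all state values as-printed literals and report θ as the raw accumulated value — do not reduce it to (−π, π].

x' = -10.1000 + 12.0000·cos(-2.8869)·0.15 = -11.8419
y' = -18.5000 + 12.0000·sin(-2.8869)·0.15 = -18.9535
θ' = -2.8869 + (12.0000/1.6)·tan(0.26)·0.15 = -2.5876
v' = 12.0000 + 0.5000·0.15 = 12.0750

(-11.8419, -18.9535, -2.5876, 12.0750)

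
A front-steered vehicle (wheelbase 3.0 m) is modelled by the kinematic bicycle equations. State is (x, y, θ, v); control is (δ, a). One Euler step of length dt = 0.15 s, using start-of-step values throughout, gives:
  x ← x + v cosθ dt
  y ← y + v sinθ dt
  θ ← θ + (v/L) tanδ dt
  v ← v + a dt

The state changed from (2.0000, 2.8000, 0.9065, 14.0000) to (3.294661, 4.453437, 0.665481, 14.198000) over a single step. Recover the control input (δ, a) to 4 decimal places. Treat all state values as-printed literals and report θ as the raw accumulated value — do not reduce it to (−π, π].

a = (v'−v)/dt = (0.198000)/0.15 = 1.3200
Δθ = θ'−θ = -0.241019;  (v·dt/L) = 14.0000·0.15/3.0 = 0.700000
tan δ = Δθ·L/(v·dt) = -0.344313  →  δ = -0.3316

δ = -0.3316, a = 1.3200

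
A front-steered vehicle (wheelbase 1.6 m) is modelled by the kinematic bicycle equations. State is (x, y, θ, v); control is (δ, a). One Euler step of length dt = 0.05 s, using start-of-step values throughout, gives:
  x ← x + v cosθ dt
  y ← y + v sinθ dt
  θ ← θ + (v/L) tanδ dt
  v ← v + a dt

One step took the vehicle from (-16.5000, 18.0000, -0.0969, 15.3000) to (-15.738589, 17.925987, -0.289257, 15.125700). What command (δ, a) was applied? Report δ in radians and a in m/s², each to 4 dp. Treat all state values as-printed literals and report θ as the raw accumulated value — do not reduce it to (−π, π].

δ = -0.3825, a = -3.4860

a = (v'−v)/dt = (-0.174300)/0.05 = -3.4860
Δθ = θ'−θ = -0.192357;  (v·dt/L) = 15.3000·0.05/1.6 = 0.478125
tan δ = Δθ·L/(v·dt) = -0.402315  →  δ = -0.3825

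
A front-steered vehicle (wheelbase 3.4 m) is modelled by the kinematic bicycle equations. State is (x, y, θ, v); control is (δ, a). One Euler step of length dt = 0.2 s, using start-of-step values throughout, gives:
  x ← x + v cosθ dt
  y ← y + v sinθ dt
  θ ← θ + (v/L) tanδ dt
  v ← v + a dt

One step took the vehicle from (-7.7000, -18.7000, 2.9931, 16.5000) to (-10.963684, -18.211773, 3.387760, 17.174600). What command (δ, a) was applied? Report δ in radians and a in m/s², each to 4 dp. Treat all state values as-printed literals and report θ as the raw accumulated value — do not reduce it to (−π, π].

a = (v'−v)/dt = (0.674600)/0.2 = 3.3730
Δθ = θ'−θ = 0.394660;  (v·dt/L) = 16.5000·0.2/3.4 = 0.970588
tan δ = Δθ·L/(v·dt) = 0.406619  →  δ = 0.3862

δ = 0.3862, a = 3.3730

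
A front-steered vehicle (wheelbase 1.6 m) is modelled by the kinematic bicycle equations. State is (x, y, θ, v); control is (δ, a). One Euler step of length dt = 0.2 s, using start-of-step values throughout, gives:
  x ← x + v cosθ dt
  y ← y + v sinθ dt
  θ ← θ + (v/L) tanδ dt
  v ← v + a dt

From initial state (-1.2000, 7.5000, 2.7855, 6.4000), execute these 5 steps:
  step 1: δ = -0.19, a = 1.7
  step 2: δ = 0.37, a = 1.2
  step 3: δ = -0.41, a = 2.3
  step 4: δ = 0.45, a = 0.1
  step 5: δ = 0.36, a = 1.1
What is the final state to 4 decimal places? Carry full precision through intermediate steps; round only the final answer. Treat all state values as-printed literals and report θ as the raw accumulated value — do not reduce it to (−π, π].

(-7.6901, 9.8204, 3.3794, 7.6800)

after step 1 (δ=-0.19, a=1.7): (-2.399701, 7.946227, 2.631644, 6.740000)
after step 2 (δ=0.37, a=1.2): (-3.576194, 8.604229, 2.958419, 6.980000)
after step 3 (δ=-0.41, a=2.3): (-4.948840, 8.858512, 2.579203, 7.440000)
after step 4 (δ=0.45, a=0.1): (-6.207663, 9.651928, 3.028444, 7.460000)
after step 5 (δ=0.36, a=1.1): (-7.690123, 9.820385, 3.379440, 7.680000)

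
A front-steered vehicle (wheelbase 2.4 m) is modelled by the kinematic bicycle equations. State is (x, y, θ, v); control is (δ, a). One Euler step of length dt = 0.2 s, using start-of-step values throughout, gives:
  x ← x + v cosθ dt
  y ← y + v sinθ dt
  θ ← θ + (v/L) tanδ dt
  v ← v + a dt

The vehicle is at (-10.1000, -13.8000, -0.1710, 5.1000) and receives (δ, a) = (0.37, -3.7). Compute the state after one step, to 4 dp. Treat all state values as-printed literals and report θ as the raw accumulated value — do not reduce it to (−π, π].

(-9.0949, -13.9736, -0.0062, 4.3600)

x' = -10.1000 + 5.1000·cos(-0.1710)·0.2 = -9.0949
y' = -13.8000 + 5.1000·sin(-0.1710)·0.2 = -13.9736
θ' = -0.1710 + (5.1000/2.4)·tan(0.37)·0.2 = -0.0062
v' = 5.1000 − 3.7000·0.2 = 4.3600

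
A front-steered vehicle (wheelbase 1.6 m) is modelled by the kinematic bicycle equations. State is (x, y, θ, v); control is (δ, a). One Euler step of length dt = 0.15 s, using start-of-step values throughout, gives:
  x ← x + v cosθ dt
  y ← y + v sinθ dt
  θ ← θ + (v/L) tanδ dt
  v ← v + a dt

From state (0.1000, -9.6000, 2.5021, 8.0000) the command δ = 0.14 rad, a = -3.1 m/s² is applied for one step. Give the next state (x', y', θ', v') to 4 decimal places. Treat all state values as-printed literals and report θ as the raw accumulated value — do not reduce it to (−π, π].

x' = 0.1000 + 8.0000·cos(2.5021)·0.15 = -0.8629
y' = -9.6000 + 8.0000·sin(2.5021)·0.15 = -8.8839
θ' = 2.5021 + (8.0000/1.6)·tan(0.14)·0.15 = 2.6078
v' = 8.0000 − 3.1000·0.15 = 7.5350

(-0.8629, -8.8839, 2.6078, 7.5350)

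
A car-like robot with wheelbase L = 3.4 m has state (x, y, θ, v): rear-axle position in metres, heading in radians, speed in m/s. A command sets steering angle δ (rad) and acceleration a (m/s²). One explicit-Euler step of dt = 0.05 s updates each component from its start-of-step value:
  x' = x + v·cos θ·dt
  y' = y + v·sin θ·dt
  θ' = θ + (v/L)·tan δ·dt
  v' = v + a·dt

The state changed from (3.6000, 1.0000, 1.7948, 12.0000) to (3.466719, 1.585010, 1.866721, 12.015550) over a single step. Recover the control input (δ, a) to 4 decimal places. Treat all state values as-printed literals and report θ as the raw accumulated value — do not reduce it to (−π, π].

δ = 0.3870, a = 0.3110

a = (v'−v)/dt = (0.015550)/0.05 = 0.3110
Δθ = θ'−θ = 0.071921;  (v·dt/L) = 12.0000·0.05/3.4 = 0.176471
tan δ = Δθ·L/(v·dt) = 0.407552  →  δ = 0.3870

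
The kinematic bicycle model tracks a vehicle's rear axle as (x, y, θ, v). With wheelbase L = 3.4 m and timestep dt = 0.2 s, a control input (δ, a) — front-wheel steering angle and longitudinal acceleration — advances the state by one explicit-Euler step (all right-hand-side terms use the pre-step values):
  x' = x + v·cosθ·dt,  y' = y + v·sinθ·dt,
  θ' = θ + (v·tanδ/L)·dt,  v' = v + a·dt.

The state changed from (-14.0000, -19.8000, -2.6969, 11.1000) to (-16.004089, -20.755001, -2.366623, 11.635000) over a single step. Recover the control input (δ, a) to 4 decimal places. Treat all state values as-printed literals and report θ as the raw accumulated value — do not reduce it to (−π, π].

a = (v'−v)/dt = (0.535000)/0.2 = 2.6750
Δθ = θ'−θ = 0.330277;  (v·dt/L) = 11.1000·0.2/3.4 = 0.652941
tan δ = Δθ·L/(v·dt) = 0.505830  →  δ = 0.4683

δ = 0.4683, a = 2.6750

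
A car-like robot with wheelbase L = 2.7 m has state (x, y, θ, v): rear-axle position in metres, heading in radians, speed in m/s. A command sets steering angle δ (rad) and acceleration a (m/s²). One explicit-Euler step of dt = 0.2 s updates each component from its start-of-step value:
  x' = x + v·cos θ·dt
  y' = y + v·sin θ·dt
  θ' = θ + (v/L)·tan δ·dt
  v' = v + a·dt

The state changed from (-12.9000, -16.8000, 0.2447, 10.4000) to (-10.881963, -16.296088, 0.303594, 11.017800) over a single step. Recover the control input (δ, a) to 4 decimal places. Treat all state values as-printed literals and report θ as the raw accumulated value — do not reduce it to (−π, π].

δ = 0.0763, a = 3.0890

a = (v'−v)/dt = (0.617800)/0.2 = 3.0890
Δθ = θ'−θ = 0.058894;  (v·dt/L) = 10.4000·0.2/2.7 = 0.770370
tan δ = Δθ·L/(v·dt) = 0.076449  →  δ = 0.0763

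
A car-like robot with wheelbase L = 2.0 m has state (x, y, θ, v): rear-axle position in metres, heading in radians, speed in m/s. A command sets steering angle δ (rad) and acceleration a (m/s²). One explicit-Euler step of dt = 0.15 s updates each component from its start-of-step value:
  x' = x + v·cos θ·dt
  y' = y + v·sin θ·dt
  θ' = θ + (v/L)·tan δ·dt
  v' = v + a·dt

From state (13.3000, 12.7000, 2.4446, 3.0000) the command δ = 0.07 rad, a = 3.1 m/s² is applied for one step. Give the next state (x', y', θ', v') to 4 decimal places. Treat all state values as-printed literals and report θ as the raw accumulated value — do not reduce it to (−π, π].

x' = 13.3000 + 3.0000·cos(2.4446)·0.15 = 12.9550
y' = 12.7000 + 3.0000·sin(2.4446)·0.15 = 12.9889
θ' = 2.4446 + (3.0000/2.0)·tan(0.07)·0.15 = 2.4604
v' = 3.0000 + 3.1000·0.15 = 3.4650

(12.9550, 12.9889, 2.4604, 3.4650)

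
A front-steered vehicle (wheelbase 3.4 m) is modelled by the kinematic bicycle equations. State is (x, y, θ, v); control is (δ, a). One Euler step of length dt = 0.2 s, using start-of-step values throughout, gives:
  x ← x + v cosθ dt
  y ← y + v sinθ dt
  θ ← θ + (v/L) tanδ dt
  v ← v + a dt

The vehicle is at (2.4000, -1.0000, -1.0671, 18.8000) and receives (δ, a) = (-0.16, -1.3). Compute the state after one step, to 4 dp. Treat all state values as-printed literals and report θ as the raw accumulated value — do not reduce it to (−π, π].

(4.2148, -4.2930, -1.2456, 18.5400)

x' = 2.4000 + 18.8000·cos(-1.0671)·0.2 = 4.2148
y' = -1.0000 + 18.8000·sin(-1.0671)·0.2 = -4.2930
θ' = -1.0671 + (18.8000/3.4)·tan(-0.16)·0.2 = -1.2456
v' = 18.8000 − 1.3000·0.2 = 18.5400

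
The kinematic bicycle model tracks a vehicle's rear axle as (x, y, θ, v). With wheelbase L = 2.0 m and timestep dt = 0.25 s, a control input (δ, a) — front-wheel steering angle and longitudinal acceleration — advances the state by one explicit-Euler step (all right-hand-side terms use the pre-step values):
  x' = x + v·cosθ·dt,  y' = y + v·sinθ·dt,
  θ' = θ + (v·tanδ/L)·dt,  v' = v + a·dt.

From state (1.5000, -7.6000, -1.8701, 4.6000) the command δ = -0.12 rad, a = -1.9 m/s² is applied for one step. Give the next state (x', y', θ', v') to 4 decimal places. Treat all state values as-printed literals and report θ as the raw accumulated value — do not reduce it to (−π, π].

(1.1609, -8.6989, -1.9394, 4.1250)

x' = 1.5000 + 4.6000·cos(-1.8701)·0.25 = 1.1609
y' = -7.6000 + 4.6000·sin(-1.8701)·0.25 = -8.6989
θ' = -1.8701 + (4.6000/2.0)·tan(-0.12)·0.25 = -1.9394
v' = 4.6000 − 1.9000·0.25 = 4.1250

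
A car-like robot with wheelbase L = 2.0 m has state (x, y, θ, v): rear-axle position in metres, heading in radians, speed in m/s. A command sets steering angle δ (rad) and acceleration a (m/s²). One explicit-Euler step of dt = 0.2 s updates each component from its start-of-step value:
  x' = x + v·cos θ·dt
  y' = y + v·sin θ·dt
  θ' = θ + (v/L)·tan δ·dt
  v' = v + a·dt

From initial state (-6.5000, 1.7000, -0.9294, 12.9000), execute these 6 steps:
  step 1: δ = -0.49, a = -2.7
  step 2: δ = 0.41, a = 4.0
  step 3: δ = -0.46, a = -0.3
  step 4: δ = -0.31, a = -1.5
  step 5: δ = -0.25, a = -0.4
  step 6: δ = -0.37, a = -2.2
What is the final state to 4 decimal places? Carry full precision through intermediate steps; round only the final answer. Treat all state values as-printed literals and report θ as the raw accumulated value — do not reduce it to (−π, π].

(-7.6636, -11.4494, -2.9721, 12.2800)

after step 1 (δ=-0.49, a=-2.7): (-4.956348, -0.367254, -1.617471, 12.360000)
after step 2 (δ=0.41, a=4.0): (-5.071685, -2.836561, -1.080267, 13.160000)
after step 3 (δ=-0.46, a=-0.3): (-3.831767, -5.158205, -1.732277, 13.100000)
after step 4 (δ=-0.31, a=-1.5): (-4.253011, -7.744120, -2.151906, 12.800000)
after step 5 (δ=-0.25, a=-0.4): (-5.658328, -9.883906, -2.478744, 12.720000)
after step 6 (δ=-0.37, a=-2.2): (-7.663616, -11.449394, -2.972106, 12.280000)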